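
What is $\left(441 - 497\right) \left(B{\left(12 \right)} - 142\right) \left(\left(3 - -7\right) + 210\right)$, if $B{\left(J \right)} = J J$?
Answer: $-24640$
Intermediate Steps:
$B{\left(J \right)} = J^{2}$
$\left(441 - 497\right) \left(B{\left(12 \right)} - 142\right) \left(\left(3 - -7\right) + 210\right) = \left(441 - 497\right) \left(12^{2} - 142\right) \left(\left(3 - -7\right) + 210\right) = - 56 \left(144 - 142\right) \left(\left(3 + 7\right) + 210\right) = - 56 \cdot 2 \left(10 + 210\right) = - 56 \cdot 2 \cdot 220 = \left(-56\right) 440 = -24640$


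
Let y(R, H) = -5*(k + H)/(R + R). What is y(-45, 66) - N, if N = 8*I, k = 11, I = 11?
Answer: -1507/18 ≈ -83.722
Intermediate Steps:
N = 88 (N = 8*11 = 88)
y(R, H) = -5*(11 + H)/(2*R) (y(R, H) = -5*(11 + H)/(R + R) = -5*(11 + H)/(2*R))
y(-45, 66) - N = (5/2)*(-11 - 1*66)/(-45) - 1*88 = (5/2)*(-1/45)*(-11 - 66) - 88 = (5/2)*(-1/45)*(-77) - 88 = 77/18 - 88 = -1507/18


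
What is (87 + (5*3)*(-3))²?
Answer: 1764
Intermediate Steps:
(87 + (5*3)*(-3))² = (87 + 15*(-3))² = (87 - 45)² = 42² = 1764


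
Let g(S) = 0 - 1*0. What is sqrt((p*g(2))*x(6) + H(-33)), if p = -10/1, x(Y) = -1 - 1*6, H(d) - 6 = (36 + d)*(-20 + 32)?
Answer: sqrt(42) ≈ 6.4807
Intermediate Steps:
H(d) = 438 + 12*d (H(d) = 6 + (36 + d)*(-20 + 32) = 6 + (36 + d)*12 = 6 + (432 + 12*d) = 438 + 12*d)
x(Y) = -7 (x(Y) = -1 - 6 = -7)
g(S) = 0 (g(S) = 0 + 0 = 0)
p = -10 (p = -10*1 = -10)
sqrt((p*g(2))*x(6) + H(-33)) = sqrt(-10*0*(-7) + (438 + 12*(-33))) = sqrt(0*(-7) + (438 - 396)) = sqrt(0 + 42) = sqrt(42)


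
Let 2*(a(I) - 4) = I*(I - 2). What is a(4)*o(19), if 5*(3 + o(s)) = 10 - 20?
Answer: -40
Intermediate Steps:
o(s) = -5 (o(s) = -3 + (10 - 20)/5 = -3 + (1/5)*(-10) = -3 - 2 = -5)
a(I) = 4 + I*(-2 + I)/2 (a(I) = 4 + (I*(I - 2))/2 = 4 + (I*(-2 + I))/2 = 4 + I*(-2 + I)/2)
a(4)*o(19) = (4 + (1/2)*4**2 - 1*4)*(-5) = (4 + (1/2)*16 - 4)*(-5) = (4 + 8 - 4)*(-5) = 8*(-5) = -40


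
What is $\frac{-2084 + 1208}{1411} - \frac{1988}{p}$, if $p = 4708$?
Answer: $- \frac{1732319}{1660747} \approx -1.0431$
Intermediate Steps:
$\frac{-2084 + 1208}{1411} - \frac{1988}{p} = \frac{-2084 + 1208}{1411} - \frac{1988}{4708} = \left(-876\right) \frac{1}{1411} - \frac{497}{1177} = - \frac{876}{1411} - \frac{497}{1177} = - \frac{1732319}{1660747}$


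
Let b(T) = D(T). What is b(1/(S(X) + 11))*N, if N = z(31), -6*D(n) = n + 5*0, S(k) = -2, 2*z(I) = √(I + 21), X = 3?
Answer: -√13/54 ≈ -0.066769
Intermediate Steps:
z(I) = √(21 + I)/2 (z(I) = √(I + 21)/2 = √(21 + I)/2)
D(n) = -n/6 (D(n) = -(n + 5*0)/6 = -(n + 0)/6 = -n/6)
b(T) = -T/6
N = √13 (N = √(21 + 31)/2 = √52/2 = (2*√13)/2 = √13 ≈ 3.6056)
b(1/(S(X) + 11))*N = (-1/(6*(-2 + 11)))*√13 = (-⅙/9)*√13 = (-⅙*⅑)*√13 = -√13/54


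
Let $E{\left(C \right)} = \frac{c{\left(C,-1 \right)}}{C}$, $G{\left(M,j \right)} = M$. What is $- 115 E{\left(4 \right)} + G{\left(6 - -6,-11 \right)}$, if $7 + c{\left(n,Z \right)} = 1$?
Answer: $\frac{369}{2} \approx 184.5$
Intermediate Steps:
$c{\left(n,Z \right)} = -6$ ($c{\left(n,Z \right)} = -7 + 1 = -6$)
$E{\left(C \right)} = - \frac{6}{C}$
$- 115 E{\left(4 \right)} + G{\left(6 - -6,-11 \right)} = - 115 \left(- \frac{6}{4}\right) + \left(6 - -6\right) = - 115 \left(\left(-6\right) \frac{1}{4}\right) + \left(6 + 6\right) = \left(-115\right) \left(- \frac{3}{2}\right) + 12 = \frac{345}{2} + 12 = \frac{369}{2}$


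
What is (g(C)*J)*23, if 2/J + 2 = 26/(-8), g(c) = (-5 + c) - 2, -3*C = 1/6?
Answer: 11684/189 ≈ 61.820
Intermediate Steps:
C = -1/18 (C = -1/3/6 = -1/3*1/6 = -1/18 ≈ -0.055556)
g(c) = -7 + c
J = -8/21 (J = 2/(-2 + 26/(-8)) = 2/(-2 + 26*(-1/8)) = 2/(-2 - 13/4) = 2/(-21/4) = 2*(-4/21) = -8/21 ≈ -0.38095)
(g(C)*J)*23 = ((-7 - 1/18)*(-8/21))*23 = -127/18*(-8/21)*23 = (508/189)*23 = 11684/189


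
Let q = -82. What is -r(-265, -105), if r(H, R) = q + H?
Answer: 347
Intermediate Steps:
r(H, R) = -82 + H
-r(-265, -105) = -(-82 - 265) = -1*(-347) = 347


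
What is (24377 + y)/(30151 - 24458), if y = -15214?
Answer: 9163/5693 ≈ 1.6095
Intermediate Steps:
(24377 + y)/(30151 - 24458) = (24377 - 15214)/(30151 - 24458) = 9163/5693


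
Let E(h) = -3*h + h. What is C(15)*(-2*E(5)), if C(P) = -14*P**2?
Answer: -63000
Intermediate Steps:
E(h) = -2*h
C(15)*(-2*E(5)) = (-14*15**2)*(-(-4)*5) = (-14*225)*(-2*(-10)) = -3150*20 = -63000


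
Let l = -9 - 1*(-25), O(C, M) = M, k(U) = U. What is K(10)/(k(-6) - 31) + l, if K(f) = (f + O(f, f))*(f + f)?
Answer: 192/37 ≈ 5.1892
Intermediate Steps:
K(f) = 4*f² (K(f) = (f + f)*(f + f) = (2*f)*(2*f) = 4*f²)
l = 16 (l = -9 + 25 = 16)
K(10)/(k(-6) - 31) + l = (4*10²)/(-6 - 31) + 16 = (4*100)/(-37) + 16 = 400*(-1/37) + 16 = -400/37 + 16 = 192/37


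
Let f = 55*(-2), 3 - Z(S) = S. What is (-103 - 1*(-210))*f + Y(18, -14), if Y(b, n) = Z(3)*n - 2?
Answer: -11772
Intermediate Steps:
Z(S) = 3 - S
f = -110
Y(b, n) = -2 (Y(b, n) = (3 - 1*3)*n - 2 = (3 - 3)*n - 2 = 0*n - 2 = 0 - 2 = -2)
(-103 - 1*(-210))*f + Y(18, -14) = (-103 - 1*(-210))*(-110) - 2 = (-103 + 210)*(-110) - 2 = 107*(-110) - 2 = -11770 - 2 = -11772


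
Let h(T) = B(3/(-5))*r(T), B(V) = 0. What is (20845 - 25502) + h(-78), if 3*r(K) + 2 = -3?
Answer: -4657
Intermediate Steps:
r(K) = -5/3 (r(K) = -⅔ + (⅓)*(-3) = -⅔ - 1 = -5/3)
h(T) = 0 (h(T) = 0*(-5/3) = 0)
(20845 - 25502) + h(-78) = (20845 - 25502) + 0 = -4657 + 0 = -4657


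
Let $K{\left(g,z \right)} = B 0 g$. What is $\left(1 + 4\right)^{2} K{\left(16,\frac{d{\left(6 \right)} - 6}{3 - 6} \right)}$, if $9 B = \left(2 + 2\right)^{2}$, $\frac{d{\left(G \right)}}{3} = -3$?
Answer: $0$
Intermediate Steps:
$d{\left(G \right)} = -9$ ($d{\left(G \right)} = 3 \left(-3\right) = -9$)
$B = \frac{16}{9}$ ($B = \frac{\left(2 + 2\right)^{2}}{9} = \frac{4^{2}}{9} = \frac{1}{9} \cdot 16 = \frac{16}{9} \approx 1.7778$)
$K{\left(g,z \right)} = 0$ ($K{\left(g,z \right)} = \frac{16}{9} \cdot 0 g = 0 g = 0$)
$\left(1 + 4\right)^{2} K{\left(16,\frac{d{\left(6 \right)} - 6}{3 - 6} \right)} = \left(1 + 4\right)^{2} \cdot 0 = 5^{2} \cdot 0 = 25 \cdot 0 = 0$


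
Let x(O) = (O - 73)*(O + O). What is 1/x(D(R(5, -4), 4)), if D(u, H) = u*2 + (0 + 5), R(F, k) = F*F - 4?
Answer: -1/2444 ≈ -0.00040917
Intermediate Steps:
R(F, k) = -4 + F² (R(F, k) = F² - 4 = -4 + F²)
D(u, H) = 5 + 2*u (D(u, H) = 2*u + 5 = 5 + 2*u)
x(O) = 2*O*(-73 + O) (x(O) = (-73 + O)*(2*O) = 2*O*(-73 + O))
1/x(D(R(5, -4), 4)) = 1/(2*(5 + 2*(-4 + 5²))*(-73 + (5 + 2*(-4 + 5²)))) = 1/(2*(5 + 2*(-4 + 25))*(-73 + (5 + 2*(-4 + 25)))) = 1/(2*(5 + 2*21)*(-73 + (5 + 2*21))) = 1/(2*(5 + 42)*(-73 + (5 + 42))) = 1/(2*47*(-73 + 47)) = 1/(2*47*(-26)) = 1/(-2444) = -1/2444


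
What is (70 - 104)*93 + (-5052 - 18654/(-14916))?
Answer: -20416895/2486 ≈ -8212.8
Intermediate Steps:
(70 - 104)*93 + (-5052 - 18654/(-14916)) = -34*93 + (-5052 - 18654*(-1)/14916) = -3162 + (-5052 - 1*(-3109/2486)) = -3162 + (-5052 + 3109/2486) = -3162 - 12556163/2486 = -20416895/2486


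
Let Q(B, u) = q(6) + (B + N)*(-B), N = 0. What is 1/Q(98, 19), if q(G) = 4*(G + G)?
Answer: -1/9556 ≈ -0.00010465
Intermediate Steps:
q(G) = 8*G (q(G) = 4*(2*G) = 8*G)
Q(B, u) = 48 - B² (Q(B, u) = 8*6 + (B + 0)*(-B) = 48 + B*(-B) = 48 - B²)
1/Q(98, 19) = 1/(48 - 1*98²) = 1/(48 - 1*9604) = 1/(48 - 9604) = 1/(-9556) = -1/9556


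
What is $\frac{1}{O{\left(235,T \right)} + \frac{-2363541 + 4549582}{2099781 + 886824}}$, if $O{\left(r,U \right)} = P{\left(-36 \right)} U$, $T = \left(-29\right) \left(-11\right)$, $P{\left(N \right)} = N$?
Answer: $- \frac{2986605}{34295985779} \approx -8.7083 \cdot 10^{-5}$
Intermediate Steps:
$T = 319$
$O{\left(r,U \right)} = - 36 U$
$\frac{1}{O{\left(235,T \right)} + \frac{-2363541 + 4549582}{2099781 + 886824}} = \frac{1}{\left(-36\right) 319 + \frac{-2363541 + 4549582}{2099781 + 886824}} = \frac{1}{-11484 + \frac{2186041}{2986605}} = \frac{1}{- \frac{34295985779}{2986605}} = - \frac{2986605}{34295985779}$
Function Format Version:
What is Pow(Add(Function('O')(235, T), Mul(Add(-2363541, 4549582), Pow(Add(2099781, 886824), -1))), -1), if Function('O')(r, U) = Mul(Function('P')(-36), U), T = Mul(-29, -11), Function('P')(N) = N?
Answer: Rational(-2986605, 34295985779) ≈ -8.7083e-5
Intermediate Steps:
T = 319
Function('O')(r, U) = Mul(-36, U)
Pow(Add(Function('O')(235, T), Mul(Add(-2363541, 4549582), Pow(Add(2099781, 886824), -1))), -1) = Pow(Add(Mul(-36, 319), Mul(Add(-2363541, 4549582), Pow(Add(2099781, 886824), -1))), -1) = Pow(Add(-11484, Mul(2186041, Pow(2986605, -1))), -1) = Pow(Add(-11484, Mul(2186041, Rational(1, 2986605))), -1) = Pow(Add(-11484, Rational(2186041, 2986605)), -1) = Pow(Rational(-34295985779, 2986605), -1) = Rational(-2986605, 34295985779)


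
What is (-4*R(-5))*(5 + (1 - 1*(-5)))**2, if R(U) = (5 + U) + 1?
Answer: -484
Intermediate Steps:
R(U) = 6 + U
(-4*R(-5))*(5 + (1 - 1*(-5)))**2 = (-4*(6 - 5))*(5 + (1 - 1*(-5)))**2 = (-4*1)*(5 + (1 + 5))**2 = -4*(5 + 6)**2 = -4*11**2 = -4*121 = -484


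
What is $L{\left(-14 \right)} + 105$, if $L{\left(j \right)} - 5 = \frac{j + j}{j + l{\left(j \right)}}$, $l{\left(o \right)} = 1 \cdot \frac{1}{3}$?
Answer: $\frac{4594}{41} \approx 112.05$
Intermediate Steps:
$l{\left(o \right)} = \frac{1}{3}$ ($l{\left(o \right)} = 1 \cdot \frac{1}{3} = \frac{1}{3}$)
$L{\left(j \right)} = 5 + \frac{2 j}{\frac{1}{3} + j}$ ($L{\left(j \right)} = 5 + \frac{j + j}{j + \frac{1}{3}} = 5 + \frac{2 j}{\frac{1}{3} + j}$)
$L{\left(-14 \right)} + 105 = \frac{5 + 21 \left(-14\right)}{1 + 3 \left(-14\right)} + 105 = \frac{5 - 294}{1 - 42} + 105 = \frac{1}{-41} \left(-289\right) + 105 = \left(- \frac{1}{41}\right) \left(-289\right) + 105 = \frac{289}{41} + 105 = \frac{4594}{41}$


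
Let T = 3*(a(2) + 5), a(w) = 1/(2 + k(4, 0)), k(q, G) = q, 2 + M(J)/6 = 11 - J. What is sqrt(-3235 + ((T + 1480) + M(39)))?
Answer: I*sqrt(7678)/2 ≈ 43.812*I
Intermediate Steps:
M(J) = 54 - 6*J (M(J) = -12 + 6*(11 - J) = -12 + (66 - 6*J) = 54 - 6*J)
a(w) = 1/6 (a(w) = 1/(2 + 4) = 1/6)
T = 31/2 (T = 3*(1/6 + 5) = 3*(31/6) = 31/2 ≈ 15.500)
sqrt(-3235 + ((T + 1480) + M(39))) = sqrt(-3235 + ((31/2 + 1480) + (54 - 6*39))) = sqrt(-3235 + (2991/2 + (54 - 234))) = sqrt(-3235 + (2991/2 - 180)) = sqrt(-3235 + 2631/2) = sqrt(-3839/2) = I*sqrt(7678)/2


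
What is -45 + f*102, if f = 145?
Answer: 14745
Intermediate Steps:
-45 + f*102 = -45 + 145*102 = -45 + 14790 = 14745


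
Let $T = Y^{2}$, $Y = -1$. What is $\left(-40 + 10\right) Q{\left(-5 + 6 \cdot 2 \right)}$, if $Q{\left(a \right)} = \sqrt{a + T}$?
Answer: $- 60 \sqrt{2} \approx -84.853$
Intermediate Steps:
$T = 1$ ($T = \left(-1\right)^{2} = 1$)
$Q{\left(a \right)} = \sqrt{1 + a}$ ($Q{\left(a \right)} = \sqrt{a + 1} = \sqrt{1 + a}$)
$\left(-40 + 10\right) Q{\left(-5 + 6 \cdot 2 \right)} = \left(-40 + 10\right) \sqrt{1 + \left(-5 + 6 \cdot 2\right)} = - 30 \sqrt{1 + \left(-5 + 12\right)} = - 30 \sqrt{1 + 7} = - 30 \sqrt{8} = - 30 \cdot 2 \sqrt{2} = - 60 \sqrt{2}$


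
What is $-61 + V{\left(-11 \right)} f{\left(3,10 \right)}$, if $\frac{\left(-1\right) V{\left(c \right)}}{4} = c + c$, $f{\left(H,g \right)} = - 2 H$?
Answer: $-589$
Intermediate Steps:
$V{\left(c \right)} = - 8 c$ ($V{\left(c \right)} = - 4 \left(c + c\right) = - 4 \cdot 2 c = - 8 c$)
$-61 + V{\left(-11 \right)} f{\left(3,10 \right)} = -61 + \left(-8\right) \left(-11\right) \left(\left(-2\right) 3\right) = -61 + 88 \left(-6\right) = -61 - 528 = -589$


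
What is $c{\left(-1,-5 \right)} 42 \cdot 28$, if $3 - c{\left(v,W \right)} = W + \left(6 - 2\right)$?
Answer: $4704$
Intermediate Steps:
$c{\left(v,W \right)} = -1 - W$ ($c{\left(v,W \right)} = 3 - \left(W + \left(6 - 2\right)\right) = 3 - \left(W + 4\right) = 3 - \left(4 + W\right) = -1 - W$)
$c{\left(-1,-5 \right)} 42 \cdot 28 = \left(-1 - -5\right) 42 \cdot 28 = \left(-1 + 5\right) 42 \cdot 28 = 4 \cdot 42 \cdot 28 = 168 \cdot 28 = 4704$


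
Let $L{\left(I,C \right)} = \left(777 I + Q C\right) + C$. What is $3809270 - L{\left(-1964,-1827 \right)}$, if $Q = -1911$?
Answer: $1845728$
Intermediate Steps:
$L{\left(I,C \right)} = - 1910 C + 777 I$ ($L{\left(I,C \right)} = \left(777 I - 1911 C\right) + C = \left(- 1911 C + 777 I\right) + C = - 1910 C + 777 I$)
$3809270 - L{\left(-1964,-1827 \right)} = 3809270 - \left(\left(-1910\right) \left(-1827\right) + 777 \left(-1964\right)\right) = 3809270 - \left(3489570 - 1526028\right) = 3809270 - 1963542 = 1845728$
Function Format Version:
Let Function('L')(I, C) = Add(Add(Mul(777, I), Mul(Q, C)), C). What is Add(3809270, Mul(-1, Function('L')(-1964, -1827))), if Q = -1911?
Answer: 1845728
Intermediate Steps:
Function('L')(I, C) = Add(Mul(-1910, C), Mul(777, I)) (Function('L')(I, C) = Add(Add(Mul(777, I), Mul(-1911, C)), C) = Add(Add(Mul(-1911, C), Mul(777, I)), C) = Add(Mul(-1910, C), Mul(777, I)))
Add(3809270, Mul(-1, Function('L')(-1964, -1827))) = Add(3809270, Mul(-1, Add(Mul(-1910, -1827), Mul(777, -1964)))) = Add(3809270, Mul(-1, Add(3489570, -1526028))) = Add(3809270, Mul(-1, 1963542)) = Add(3809270, -1963542) = 1845728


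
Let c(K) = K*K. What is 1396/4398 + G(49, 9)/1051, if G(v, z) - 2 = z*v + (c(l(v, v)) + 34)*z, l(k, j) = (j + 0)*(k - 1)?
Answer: 109484292713/2311149 ≈ 47372.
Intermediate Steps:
l(k, j) = j*(-1 + k)
c(K) = K²
G(v, z) = 2 + v*z + z*(34 + v²*(-1 + v)²) (G(v, z) = 2 + (z*v + ((v*(-1 + v))² + 34)*z) = 2 + (v*z + (v²*(-1 + v)² + 34)*z) = 2 + (v*z + (34 + v²*(-1 + v)²)*z) = 2 + (v*z + z*(34 + v²*(-1 + v)²)) = 2 + v*z + z*(34 + v²*(-1 + v)²))
1396/4398 + G(49, 9)/1051 = 1396/4398 + (2 + 34*9 + 49*9 + 9*49²*(-1 + 49)²)/1051 = 1396*(1/4398) + (2 + 306 + 441 + 9*2401*48²)*(1/1051) = 698/2199 + (2 + 306 + 441 + 9*2401*2304)*(1/1051) = 698/2199 + (2 + 306 + 441 + 49787136)*(1/1051) = 698/2199 + 49787885*(1/1051) = 698/2199 + 49787885/1051 = 109484292713/2311149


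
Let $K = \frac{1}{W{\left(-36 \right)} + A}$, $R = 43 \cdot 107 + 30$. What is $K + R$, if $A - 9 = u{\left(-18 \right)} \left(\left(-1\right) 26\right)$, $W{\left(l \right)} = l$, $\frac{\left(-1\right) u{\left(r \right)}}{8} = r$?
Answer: $\frac{17463500}{3771} \approx 4631.0$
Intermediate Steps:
$u{\left(r \right)} = - 8 r$
$A = -3735$ ($A = 9 + \left(-8\right) \left(-18\right) \left(\left(-1\right) 26\right) = 9 + 144 \left(-26\right) = 9 - 3744 = -3735$)
$R = 4631$ ($R = 4601 + 30 = 4631$)
$K = - \frac{1}{3771}$ ($K = \frac{1}{-36 - 3735} = \frac{1}{-3771} = - \frac{1}{3771} \approx -0.00026518$)
$K + R = - \frac{1}{3771} + 4631 = \frac{17463500}{3771}$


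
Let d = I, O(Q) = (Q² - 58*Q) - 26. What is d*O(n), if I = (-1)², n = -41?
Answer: 4033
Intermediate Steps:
O(Q) = -26 + Q² - 58*Q
I = 1
d = 1
d*O(n) = 1*(-26 + (-41)² - 58*(-41)) = 1*(-26 + 1681 + 2378) = 1*4033 = 4033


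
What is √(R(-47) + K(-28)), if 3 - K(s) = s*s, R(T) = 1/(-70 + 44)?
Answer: I*√527982/26 ≈ 27.947*I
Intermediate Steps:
R(T) = -1/26 (R(T) = 1/(-26) = -1/26)
K(s) = 3 - s² (K(s) = 3 - s*s = 3 - s²)
√(R(-47) + K(-28)) = √(-1/26 + (3 - 1*(-28)²)) = √(-1/26 + (3 - 1*784)) = √(-1/26 + (3 - 784)) = √(-1/26 - 781) = √(-20307/26) = I*√527982/26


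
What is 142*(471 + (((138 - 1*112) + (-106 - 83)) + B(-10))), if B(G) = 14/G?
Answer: 217686/5 ≈ 43537.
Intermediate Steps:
142*(471 + (((138 - 1*112) + (-106 - 83)) + B(-10))) = 142*(471 + (((138 - 1*112) + (-106 - 83)) + 14/(-10))) = 142*(471 + (((138 - 112) - 189) + 14*(-⅒))) = 142*(471 + ((26 - 189) - 7/5)) = 142*(471 + (-163 - 7/5)) = 142*(471 - 822/5) = 142*(1533/5) = 217686/5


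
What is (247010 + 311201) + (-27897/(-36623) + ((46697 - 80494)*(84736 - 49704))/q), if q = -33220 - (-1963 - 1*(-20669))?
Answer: 552452103447046/950842949 ≈ 5.8101e+5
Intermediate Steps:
q = -51926 (q = -33220 - (-1963 + 20669) = -33220 - 1*18706 = -33220 - 18706 = -51926)
(247010 + 311201) + (-27897/(-36623) + ((46697 - 80494)*(84736 - 49704))/q) = (247010 + 311201) + (-27897/(-36623) + ((46697 - 80494)*(84736 - 49704))/(-51926)) = 558211 + (-27897*(-1/36623) - 33797*35032*(-1/51926)) = 558211 + (27897/36623 - 1183976504*(-1/51926)) = 558211 + (27897/36623 + 591988252/25963) = 558211 + 21681110042807/950842949 = 552452103447046/950842949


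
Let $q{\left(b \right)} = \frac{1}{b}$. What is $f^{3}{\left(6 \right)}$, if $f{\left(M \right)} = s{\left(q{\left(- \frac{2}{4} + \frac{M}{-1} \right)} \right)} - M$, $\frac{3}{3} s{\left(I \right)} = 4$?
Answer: $-8$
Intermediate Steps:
$s{\left(I \right)} = 4$
$f{\left(M \right)} = 4 - M$
$f^{3}{\left(6 \right)} = \left(4 - 6\right)^{3} = \left(-2\right)^{3} = -8$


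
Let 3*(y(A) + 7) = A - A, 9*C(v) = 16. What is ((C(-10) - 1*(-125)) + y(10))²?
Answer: 1162084/81 ≈ 14347.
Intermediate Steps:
C(v) = 16/9 (C(v) = (⅑)*16 = 16/9)
y(A) = -7 (y(A) = -7 + (A - A)/3 = -7 + (⅓)*0 = -7 + 0 = -7)
((C(-10) - 1*(-125)) + y(10))² = ((16/9 - 1*(-125)) - 7)² = ((16/9 + 125) - 7)² = (1141/9 - 7)² = (1078/9)² = 1162084/81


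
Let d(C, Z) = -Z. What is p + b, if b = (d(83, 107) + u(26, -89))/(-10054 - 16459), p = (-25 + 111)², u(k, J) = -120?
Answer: 196090375/26513 ≈ 7396.0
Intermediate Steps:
p = 7396 (p = 86² = 7396)
b = 227/26513 (b = (-1*107 - 120)/(-10054 - 16459) = (-107 - 120)/(-26513) = -227*(-1/26513) = 227/26513 ≈ 0.0085618)
p + b = 7396 + 227/26513 = 196090375/26513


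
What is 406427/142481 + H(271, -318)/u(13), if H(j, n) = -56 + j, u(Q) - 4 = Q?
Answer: 37542674/2422177 ≈ 15.500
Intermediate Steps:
u(Q) = 4 + Q
406427/142481 + H(271, -318)/u(13) = 406427/142481 + (-56 + 271)/(4 + 13) = 406427*(1/142481) + 215/17 = 406427/142481 + 215*(1/17) = 406427/142481 + 215/17 = 37542674/2422177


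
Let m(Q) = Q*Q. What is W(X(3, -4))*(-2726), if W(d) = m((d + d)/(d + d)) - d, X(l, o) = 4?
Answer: 8178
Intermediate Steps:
m(Q) = Q²
W(d) = 1 - d (W(d) = ((d + d)/(d + d))² - d = ((2*d)/((2*d)))² - d = ((2*d)*(1/(2*d)))² - d = 1² - d = 1 - d)
W(X(3, -4))*(-2726) = (1 - 1*4)*(-2726) = (1 - 4)*(-2726) = -3*(-2726) = 8178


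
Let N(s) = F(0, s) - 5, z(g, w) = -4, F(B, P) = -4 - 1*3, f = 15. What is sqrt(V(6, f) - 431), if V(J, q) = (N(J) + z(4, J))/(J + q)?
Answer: I*sqrt(190407)/21 ≈ 20.779*I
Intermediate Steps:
F(B, P) = -7 (F(B, P) = -4 - 3 = -7)
N(s) = -12 (N(s) = -7 - 5 = -12)
V(J, q) = -16/(J + q) (V(J, q) = (-12 - 4)/(J + q) = -16/(J + q))
sqrt(V(6, f) - 431) = sqrt(-16/(6 + 15) - 431) = sqrt(-16/21 - 431) = sqrt(-9067/21) = I*sqrt(190407)/21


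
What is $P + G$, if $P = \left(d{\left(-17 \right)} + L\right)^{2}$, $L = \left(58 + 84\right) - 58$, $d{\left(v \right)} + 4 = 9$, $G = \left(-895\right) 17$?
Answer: $-7294$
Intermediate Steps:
$G = -15215$
$d{\left(v \right)} = 5$ ($d{\left(v \right)} = -4 + 9 = 5$)
$L = 84$ ($L = 142 - 58 = 84$)
$P = 7921$ ($P = \left(5 + 84\right)^{2} = 89^{2} = 7921$)
$P + G = 7921 - 15215 = -7294$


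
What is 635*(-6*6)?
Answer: -22860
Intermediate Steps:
635*(-6*6) = 635*(-36) = -22860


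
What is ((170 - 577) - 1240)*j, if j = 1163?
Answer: -1915461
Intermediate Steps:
((170 - 577) - 1240)*j = ((170 - 577) - 1240)*1163 = (-407 - 1240)*1163 = -1647*1163 = -1915461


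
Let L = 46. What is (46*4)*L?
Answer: 8464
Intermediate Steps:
(46*4)*L = (46*4)*46 = 184*46 = 8464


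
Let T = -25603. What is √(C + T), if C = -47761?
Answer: 2*I*√18341 ≈ 270.86*I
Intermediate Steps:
√(C + T) = √(-47761 - 25603) = √(-73364) = 2*I*√18341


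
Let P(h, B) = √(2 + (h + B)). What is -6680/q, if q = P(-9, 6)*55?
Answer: 1336*I/11 ≈ 121.45*I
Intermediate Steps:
P(h, B) = √(2 + B + h) (P(h, B) = √(2 + (B + h)) = √(2 + B + h))
q = 55*I (q = √(2 + 6 - 9)*55 = √(-1)*55 = I*55 = 55*I ≈ 55.0*I)
-6680/q = -6680*(-I/55) = -(-1336)*I/11 = 1336*I/11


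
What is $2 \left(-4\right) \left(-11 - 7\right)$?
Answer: $144$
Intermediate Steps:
$2 \left(-4\right) \left(-11 - 7\right) = \left(-8\right) \left(-18\right) = 144$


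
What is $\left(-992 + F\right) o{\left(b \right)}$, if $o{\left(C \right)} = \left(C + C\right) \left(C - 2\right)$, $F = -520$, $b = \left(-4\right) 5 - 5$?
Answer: $-2041200$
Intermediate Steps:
$b = -25$ ($b = -20 - 5 = -25$)
$o{\left(C \right)} = 2 C \left(-2 + C\right)$
$\left(-992 + F\right) o{\left(b \right)} = \left(-992 - 520\right) 2 \left(-25\right) \left(-2 - 25\right) = - 1512 \cdot 2 \left(-25\right) \left(-27\right) = \left(-1512\right) 1350 = -2041200$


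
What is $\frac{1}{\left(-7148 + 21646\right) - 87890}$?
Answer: $- \frac{1}{73392} \approx -1.3625 \cdot 10^{-5}$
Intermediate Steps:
$\frac{1}{\left(-7148 + 21646\right) - 87890} = \frac{1}{14498 - 87890} = \frac{1}{-73392} = - \frac{1}{73392}$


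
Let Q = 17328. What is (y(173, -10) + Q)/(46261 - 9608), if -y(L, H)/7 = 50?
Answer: 16978/36653 ≈ 0.46321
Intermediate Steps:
y(L, H) = -350 (y(L, H) = -7*50 = -350)
(y(173, -10) + Q)/(46261 - 9608) = (-350 + 17328)/(46261 - 9608) = 16978/36653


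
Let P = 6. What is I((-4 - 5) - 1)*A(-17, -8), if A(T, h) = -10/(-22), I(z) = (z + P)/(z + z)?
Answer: 1/11 ≈ 0.090909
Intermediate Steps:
I(z) = (6 + z)/(2*z) (I(z) = (z + 6)/(z + z) = (6 + z)/((2*z)) = (6 + z)*(1/(2*z)) = (6 + z)/(2*z))
A(T, h) = 5/11 (A(T, h) = -10*(-1/22) = 5/11)
I((-4 - 5) - 1)*A(-17, -8) = ((6 + ((-4 - 5) - 1))/(2*((-4 - 5) - 1)))*(5/11) = ((6 + (-9 - 1))/(2*(-9 - 1)))*(5/11) = ((½)*(6 - 10)/(-10))*(5/11) = ((½)*(-⅒)*(-4))*(5/11) = (⅕)*(5/11) = 1/11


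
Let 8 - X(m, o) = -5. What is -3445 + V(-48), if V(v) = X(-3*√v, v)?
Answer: -3432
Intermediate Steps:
X(m, o) = 13 (X(m, o) = 8 - 1*(-5) = 8 + 5 = 13)
V(v) = 13
-3445 + V(-48) = -3445 + 13 = -3432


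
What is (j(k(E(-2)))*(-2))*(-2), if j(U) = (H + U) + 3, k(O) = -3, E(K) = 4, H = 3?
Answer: 12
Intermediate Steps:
j(U) = 6 + U (j(U) = (3 + U) + 3 = 6 + U)
(j(k(E(-2)))*(-2))*(-2) = ((6 - 3)*(-2))*(-2) = (3*(-2))*(-2) = -6*(-2) = 12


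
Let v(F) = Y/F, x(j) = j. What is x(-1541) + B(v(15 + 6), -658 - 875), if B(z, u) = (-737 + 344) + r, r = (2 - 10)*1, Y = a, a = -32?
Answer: -1942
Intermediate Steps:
Y = -32
r = -8 (r = -8*1 = -8)
v(F) = -32/F
B(z, u) = -401 (B(z, u) = (-737 + 344) - 8 = -393 - 8 = -401)
x(-1541) + B(v(15 + 6), -658 - 875) = -1541 - 401 = -1942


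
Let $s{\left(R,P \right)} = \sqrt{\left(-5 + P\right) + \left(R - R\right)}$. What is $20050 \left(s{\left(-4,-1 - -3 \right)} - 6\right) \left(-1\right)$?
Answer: $120300 - 20050 i \sqrt{3} \approx 1.203 \cdot 10^{5} - 34728.0 i$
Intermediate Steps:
$s{\left(R,P \right)} = \sqrt{-5 + P}$ ($s{\left(R,P \right)} = \sqrt{\left(-5 + P\right) + 0} = \sqrt{-5 + P}$)
$20050 \left(s{\left(-4,-1 - -3 \right)} - 6\right) \left(-1\right) = 20050 \left(\sqrt{-5 - -2} - 6\right) \left(-1\right) = 20050 \left(\sqrt{-5 + \left(-1 + 3\right)} - 6\right) \left(-1\right) = 20050 \left(\sqrt{-5 + 2} - 6\right) \left(-1\right) = 20050 \left(\sqrt{-3} - 6\right) \left(-1\right) = 20050 \left(i \sqrt{3} - 6\right) \left(-1\right) = 20050 \left(-6 + i \sqrt{3}\right) \left(-1\right) = 20050 \left(6 - i \sqrt{3}\right) = 120300 - 20050 i \sqrt{3}$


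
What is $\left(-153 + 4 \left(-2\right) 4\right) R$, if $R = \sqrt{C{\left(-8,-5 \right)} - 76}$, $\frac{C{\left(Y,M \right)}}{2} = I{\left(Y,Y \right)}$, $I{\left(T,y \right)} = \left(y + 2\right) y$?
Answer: $- 370 \sqrt{5} \approx -827.34$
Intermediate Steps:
$I{\left(T,y \right)} = y \left(2 + y\right)$ ($I{\left(T,y \right)} = \left(2 + y\right) y = y \left(2 + y\right)$)
$C{\left(Y,M \right)} = 2 Y \left(2 + Y\right)$
$R = 2 \sqrt{5}$ ($R = \sqrt{2 \left(-8\right) \left(2 - 8\right) - 76} = \sqrt{2 \left(-8\right) \left(-6\right) - 76} = \sqrt{96 - 76} = \sqrt{20} = 2 \sqrt{5} \approx 4.4721$)
$\left(-153 + 4 \left(-2\right) 4\right) R = \left(-153 + 4 \left(-2\right) 4\right) 2 \sqrt{5} = \left(-153 - 32\right) 2 \sqrt{5} = - 185 \cdot 2 \sqrt{5} = - 370 \sqrt{5}$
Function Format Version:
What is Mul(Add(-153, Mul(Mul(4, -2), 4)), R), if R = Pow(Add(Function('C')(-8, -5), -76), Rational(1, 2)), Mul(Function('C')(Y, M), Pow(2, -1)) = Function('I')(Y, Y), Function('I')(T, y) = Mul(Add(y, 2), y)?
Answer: Mul(-370, Pow(5, Rational(1, 2))) ≈ -827.34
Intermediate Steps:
Function('I')(T, y) = Mul(y, Add(2, y)) (Function('I')(T, y) = Mul(Add(2, y), y) = Mul(y, Add(2, y)))
Function('C')(Y, M) = Mul(2, Y, Add(2, Y)) (Function('C')(Y, M) = Mul(2, Mul(Y, Add(2, Y))) = Mul(2, Y, Add(2, Y)))
R = Mul(2, Pow(5, Rational(1, 2))) (R = Pow(Add(Mul(2, -8, Add(2, -8)), -76), Rational(1, 2)) = Pow(Add(Mul(2, -8, -6), -76), Rational(1, 2)) = Pow(Add(96, -76), Rational(1, 2)) = Pow(20, Rational(1, 2)) = Mul(2, Pow(5, Rational(1, 2))) ≈ 4.4721)
Mul(Add(-153, Mul(Mul(4, -2), 4)), R) = Mul(Add(-153, Mul(Mul(4, -2), 4)), Mul(2, Pow(5, Rational(1, 2)))) = Mul(Add(-153, Mul(-8, 4)), Mul(2, Pow(5, Rational(1, 2)))) = Mul(Add(-153, -32), Mul(2, Pow(5, Rational(1, 2)))) = Mul(-185, Mul(2, Pow(5, Rational(1, 2)))) = Mul(-370, Pow(5, Rational(1, 2)))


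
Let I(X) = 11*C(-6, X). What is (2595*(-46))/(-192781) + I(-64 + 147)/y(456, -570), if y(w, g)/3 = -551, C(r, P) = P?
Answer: 21309557/318666993 ≈ 0.066871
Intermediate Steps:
I(X) = 11*X
y(w, g) = -1653 (y(w, g) = 3*(-551) = -1653)
(2595*(-46))/(-192781) + I(-64 + 147)/y(456, -570) = (2595*(-46))/(-192781) + (11*(-64 + 147))/(-1653) = -119370*(-1/192781) + (11*83)*(-1/1653) = 119370/192781 + 913*(-1/1653) = 119370/192781 - 913/1653 = 21309557/318666993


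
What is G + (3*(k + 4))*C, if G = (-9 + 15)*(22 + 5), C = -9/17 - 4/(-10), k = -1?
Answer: 13671/85 ≈ 160.84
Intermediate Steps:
C = -11/85 (C = -9*1/17 - 4*(-⅒) = -9/17 + ⅖ = -11/85 ≈ -0.12941)
G = 162 (G = 6*27 = 162)
G + (3*(k + 4))*C = 162 + (3*(-1 + 4))*(-11/85) = 162 + (3*3)*(-11/85) = 162 + 9*(-11/85) = 162 - 99/85 = 13671/85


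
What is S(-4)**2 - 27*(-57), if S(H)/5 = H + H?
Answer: 3139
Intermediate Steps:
S(H) = 10*H (S(H) = 5*(H + H) = 5*(2*H) = 10*H)
S(-4)**2 - 27*(-57) = (10*(-4))**2 - 27*(-57) = (-40)**2 + 1539 = 1600 + 1539 = 3139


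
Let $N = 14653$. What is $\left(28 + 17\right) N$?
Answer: $659385$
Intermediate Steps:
$\left(28 + 17\right) N = \left(28 + 17\right) 14653 = 45 \cdot 14653 = 659385$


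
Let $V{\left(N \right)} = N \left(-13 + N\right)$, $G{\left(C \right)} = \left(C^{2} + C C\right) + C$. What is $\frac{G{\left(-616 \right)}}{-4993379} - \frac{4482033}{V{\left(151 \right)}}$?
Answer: $- \frac{324583925095}{1508000458} \approx -215.24$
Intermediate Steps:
$G{\left(C \right)} = C + 2 C^{2}$ ($G{\left(C \right)} = \left(C^{2} + C^{2}\right) + C = 2 C^{2} + C = C + 2 C^{2}$)
$\frac{G{\left(-616 \right)}}{-4993379} - \frac{4482033}{V{\left(151 \right)}} = \frac{\left(-616\right) \left(1 + 2 \left(-616\right)\right)}{-4993379} - \frac{4482033}{151 \left(-13 + 151\right)} = - 616 \left(1 - 1232\right) \left(- \frac{1}{4993379}\right) - \frac{4482033}{151 \cdot 138} = \left(-616\right) \left(-1231\right) \left(- \frac{1}{4993379}\right) - \frac{4482033}{20838} = 758296 \left(- \frac{1}{4993379}\right) - \frac{64957}{302} = - \frac{758296}{4993379} - \frac{64957}{302} = - \frac{324583925095}{1508000458}$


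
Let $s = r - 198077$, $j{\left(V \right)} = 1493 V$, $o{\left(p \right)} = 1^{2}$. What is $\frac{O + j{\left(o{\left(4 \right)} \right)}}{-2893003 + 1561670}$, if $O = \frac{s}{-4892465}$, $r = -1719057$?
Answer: $- \frac{7306367379}{6513500105845} \approx -0.0011217$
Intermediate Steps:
$o{\left(p \right)} = 1$
$s = -1917134$ ($s = -1719057 - 198077 = -1917134$)
$O = \frac{1917134}{4892465}$ ($O = - \frac{1917134}{-4892465} = \left(-1917134\right) \left(- \frac{1}{4892465}\right) = \frac{1917134}{4892465} \approx 0.39185$)
$\frac{O + j{\left(o{\left(4 \right)} \right)}}{-2893003 + 1561670} = \frac{\frac{1917134}{4892465} + 1493 \cdot 1}{-2893003 + 1561670} = \frac{\frac{1917134}{4892465} + 1493}{-1331333} = \frac{7306367379}{4892465} \left(- \frac{1}{1331333}\right) = - \frac{7306367379}{6513500105845}$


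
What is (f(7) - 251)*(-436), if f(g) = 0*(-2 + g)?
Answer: 109436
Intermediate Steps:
f(g) = 0
(f(7) - 251)*(-436) = (0 - 251)*(-436) = -251*(-436) = 109436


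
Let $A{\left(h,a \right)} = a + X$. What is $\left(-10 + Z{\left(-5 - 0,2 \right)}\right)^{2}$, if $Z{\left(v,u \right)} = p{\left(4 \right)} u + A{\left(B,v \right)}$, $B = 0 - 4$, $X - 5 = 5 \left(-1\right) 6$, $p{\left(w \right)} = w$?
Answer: $1024$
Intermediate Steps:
$X = -25$ ($X = 5 + 5 \left(-1\right) 6 = 5 - 30 = -25$)
$B = -4$ ($B = 0 - 4 = -4$)
$A{\left(h,a \right)} = -25 + a$ ($A{\left(h,a \right)} = a - 25 = -25 + a$)
$Z{\left(v,u \right)} = -25 + v + 4 u$ ($Z{\left(v,u \right)} = 4 u + \left(-25 + v\right) = -25 + v + 4 u$)
$\left(-10 + Z{\left(-5 - 0,2 \right)}\right)^{2} = \left(-10 - 22\right)^{2} = \left(-32\right)^{2} = 1024$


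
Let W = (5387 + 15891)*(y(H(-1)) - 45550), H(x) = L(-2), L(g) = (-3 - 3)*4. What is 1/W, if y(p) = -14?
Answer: -1/969510792 ≈ -1.0314e-9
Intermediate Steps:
L(g) = -24 (L(g) = -6*4 = -24)
H(x) = -24
W = -969510792 (W = (5387 + 15891)*(-14 - 45550) = 21278*(-45564) = -969510792)
1/W = 1/(-969510792) = -1/969510792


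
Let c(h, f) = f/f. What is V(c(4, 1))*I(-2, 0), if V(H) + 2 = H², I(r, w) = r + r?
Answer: 4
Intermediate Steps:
c(h, f) = 1
I(r, w) = 2*r
V(H) = -2 + H²
V(c(4, 1))*I(-2, 0) = (-2 + 1²)*(2*(-2)) = (-2 + 1)*(-4) = -1*(-4) = 4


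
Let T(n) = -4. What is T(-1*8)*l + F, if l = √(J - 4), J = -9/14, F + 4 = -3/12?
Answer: -17/4 - 2*I*√910/7 ≈ -4.25 - 8.6189*I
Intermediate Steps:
F = -17/4 (F = -4 - 3/12 = -4 - 3*1/12 = -4 - ¼ = -17/4 ≈ -4.2500)
J = -9/14 (J = -9*1/14 = -9/14 ≈ -0.64286)
l = I*√910/14 (l = √(-9/14 - 4) = √(-65/14) = I*√910/14 ≈ 2.1547*I)
T(-1*8)*l + F = -2*I*√910/7 - 17/4 = -17/4 - 2*I*√910/7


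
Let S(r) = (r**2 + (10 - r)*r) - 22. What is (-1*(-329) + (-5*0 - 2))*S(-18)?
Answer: -66054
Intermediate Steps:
S(r) = -22 + r**2 + r*(10 - r) (S(r) = (r**2 + r*(10 - r)) - 22 = -22 + r**2 + r*(10 - r))
(-1*(-329) + (-5*0 - 2))*S(-18) = (-1*(-329) + (-5*0 - 2))*(-22 + 10*(-18)) = (329 + (0 - 2))*(-22 - 180) = (329 - 2)*(-202) = 327*(-202) = -66054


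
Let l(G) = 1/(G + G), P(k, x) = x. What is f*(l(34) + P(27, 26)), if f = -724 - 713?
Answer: -2542053/68 ≈ -37383.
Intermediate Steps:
l(G) = 1/(2*G)
f = -1437
f*(l(34) + P(27, 26)) = -1437*((1/2)/34 + 26) = -1437*((1/2)*(1/34) + 26) = -1437*(1/68 + 26) = -1437*1769/68 = -2542053/68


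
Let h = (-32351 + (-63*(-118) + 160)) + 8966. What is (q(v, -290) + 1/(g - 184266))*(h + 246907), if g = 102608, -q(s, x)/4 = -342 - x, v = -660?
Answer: 1962736798554/40829 ≈ 4.8072e+7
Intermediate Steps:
q(s, x) = 1368 + 4*x (q(s, x) = -4*(-342 - x) = 1368 + 4*x)
h = -15791 (h = (-32351 + (7434 + 160)) + 8966 = (-32351 + 7594) + 8966 = -24757 + 8966 = -15791)
(q(v, -290) + 1/(g - 184266))*(h + 246907) = ((1368 + 4*(-290)) + 1/(102608 - 184266))*(-15791 + 246907) = ((1368 - 1160) + 1/(-81658))*231116 = (208 - 1/81658)*231116 = (16984863/81658)*231116 = 1962736798554/40829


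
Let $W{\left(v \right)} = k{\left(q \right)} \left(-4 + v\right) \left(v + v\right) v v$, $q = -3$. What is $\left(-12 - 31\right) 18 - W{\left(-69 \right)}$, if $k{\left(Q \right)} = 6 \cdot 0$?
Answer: $-774$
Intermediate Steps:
$k{\left(Q \right)} = 0$
$W{\left(v \right)} = 0$ ($W{\left(v \right)} = 0 \left(-4 + v\right) \left(v + v\right) v v = 0 \left(-4 + v\right) 2 v v v = 0 \cdot 2 v \left(-4 + v\right) v v = 0 \cdot 2 v^{2} \left(-4 + v\right) v = 0 v = 0$)
$\left(-12 - 31\right) 18 - W{\left(-69 \right)} = \left(-12 - 31\right) 18 - 0 = \left(-43\right) 18 + 0 = -774 + 0 = -774$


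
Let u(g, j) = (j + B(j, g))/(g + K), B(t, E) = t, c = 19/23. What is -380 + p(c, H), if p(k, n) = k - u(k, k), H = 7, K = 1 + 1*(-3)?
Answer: -234593/621 ≈ -377.77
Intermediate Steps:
K = -2 (K = 1 - 3 = -2)
c = 19/23 (c = 19*(1/23) = 19/23 ≈ 0.82609)
u(g, j) = 2*j/(-2 + g) (u(g, j) = (j + j)/(g - 2) = (2*j)/(-2 + g) = 2*j/(-2 + g))
p(k, n) = k - 2*k/(-2 + k)
-380 + p(c, H) = -380 + 19*(-4 + 19/23)/(23*(-2 + 19/23)) = -380 + (19/23)*(-73/23)/(-27/23) = -380 + (19/23)*(-23/27)*(-73/23) = -380 + 1387/621 = -234593/621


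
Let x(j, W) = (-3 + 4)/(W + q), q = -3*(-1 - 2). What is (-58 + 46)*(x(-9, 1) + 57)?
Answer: -3426/5 ≈ -685.20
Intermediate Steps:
q = 9 (q = -3*(-3) = 9)
x(j, W) = 1/(9 + W) (x(j, W) = (-3 + 4)/(W + 9) = 1/(9 + W))
(-58 + 46)*(x(-9, 1) + 57) = (-58 + 46)*(1/(9 + 1) + 57) = -12*(1/10 + 57) = -12*571/10 = -3426/5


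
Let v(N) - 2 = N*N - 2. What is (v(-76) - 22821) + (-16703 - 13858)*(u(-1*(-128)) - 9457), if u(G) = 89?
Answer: 286278403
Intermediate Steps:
v(N) = N² (v(N) = 2 + (N*N - 2) = 2 + (N² - 2) = 2 + (-2 + N²) = N²)
(v(-76) - 22821) + (-16703 - 13858)*(u(-1*(-128)) - 9457) = ((-76)² - 22821) + (-16703 - 13858)*(89 - 9457) = (5776 - 22821) - 30561*(-9368) = -17045 + 286295448 = 286278403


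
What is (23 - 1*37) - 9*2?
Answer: -32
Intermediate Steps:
(23 - 1*37) - 9*2 = (23 - 37) - 18 = -14 - 18 = -32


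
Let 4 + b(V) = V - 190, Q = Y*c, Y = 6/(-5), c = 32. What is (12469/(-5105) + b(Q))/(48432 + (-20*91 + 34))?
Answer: -1198871/238127830 ≈ -0.0050346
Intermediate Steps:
Y = -6/5 (Y = 6*(-1/5) = -6/5 ≈ -1.2000)
Q = -192/5 (Q = -6/5*32 = -192/5 ≈ -38.400)
b(V) = -194 + V (b(V) = -4 + (V - 190) = -4 + (-190 + V) = -194 + V)
(12469/(-5105) + b(Q))/(48432 + (-20*91 + 34)) = (12469/(-5105) + (-194 - 192/5))/(48432 + (-20*91 + 34)) = (12469*(-1/5105) - 1162/5)/(48432 + (-1820 + 34)) = (-12469/5105 - 1162/5)/(48432 - 1786) = -1198871/5105/46646 = -1198871/5105*1/46646 = -1198871/238127830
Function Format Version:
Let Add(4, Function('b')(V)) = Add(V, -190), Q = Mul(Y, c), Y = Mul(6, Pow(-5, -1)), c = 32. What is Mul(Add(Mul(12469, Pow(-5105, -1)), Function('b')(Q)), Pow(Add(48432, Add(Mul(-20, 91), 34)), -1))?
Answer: Rational(-1198871, 238127830) ≈ -0.0050346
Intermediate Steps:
Y = Rational(-6, 5) (Y = Mul(6, Rational(-1, 5)) = Rational(-6, 5) ≈ -1.2000)
Q = Rational(-192, 5) (Q = Mul(Rational(-6, 5), 32) = Rational(-192, 5) ≈ -38.400)
Function('b')(V) = Add(-194, V) (Function('b')(V) = Add(-4, Add(V, -190)) = Add(-4, Add(-190, V)) = Add(-194, V))
Mul(Add(Mul(12469, Pow(-5105, -1)), Function('b')(Q)), Pow(Add(48432, Add(Mul(-20, 91), 34)), -1)) = Mul(Add(Mul(12469, Pow(-5105, -1)), Add(-194, Rational(-192, 5))), Pow(Add(48432, Add(Mul(-20, 91), 34)), -1)) = Mul(Add(Mul(12469, Rational(-1, 5105)), Rational(-1162, 5)), Pow(Add(48432, Add(-1820, 34)), -1)) = Mul(Add(Rational(-12469, 5105), Rational(-1162, 5)), Pow(Add(48432, -1786), -1)) = Mul(Rational(-1198871, 5105), Pow(46646, -1)) = Mul(Rational(-1198871, 5105), Rational(1, 46646)) = Rational(-1198871, 238127830)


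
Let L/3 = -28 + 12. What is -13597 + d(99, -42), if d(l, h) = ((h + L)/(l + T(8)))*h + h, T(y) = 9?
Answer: -13604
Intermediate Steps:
L = -48 (L = 3*(-28 + 12) = 3*(-16) = -48)
d(l, h) = h + h*(-48 + h)/(9 + l) (d(l, h) = ((h - 48)/(l + 9))*h + h = ((-48 + h)/(9 + l))*h + h = h*(-48 + h)/(9 + l) + h = h + h*(-48 + h)/(9 + l))
-13597 + d(99, -42) = -13597 - 42*(-39 - 42 + 99)/(9 + 99) = -13597 - 42*18/108 = -13597 - 42*1/108*18 = -13597 - 7 = -13604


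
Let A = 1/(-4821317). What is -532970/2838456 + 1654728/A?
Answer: -11322555904743395413/1419228 ≈ -7.9780e+12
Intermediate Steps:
A = -1/4821317 ≈ -2.0741e-7
-532970/2838456 + 1654728/A = -532970/2838456 + 1654728/(-1/4821317) = -532970*1/2838456 + 1654728*(-4821317) = -266485/1419228 - 7977968236776 = -11322555904743395413/1419228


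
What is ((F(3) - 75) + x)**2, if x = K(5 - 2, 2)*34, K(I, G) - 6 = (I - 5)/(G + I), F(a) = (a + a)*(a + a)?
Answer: 573049/25 ≈ 22922.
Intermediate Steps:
F(a) = 4*a**2 (F(a) = (2*a)*(2*a) = 4*a**2)
K(I, G) = 6 + (-5 + I)/(G + I) (K(I, G) = 6 + (I - 5)/(G + I) = 6 + (-5 + I)/(G + I))
x = 952/5 (x = ((-5 + 6*2 + 7*(5 - 2))/(2 + (5 - 2)))*34 = ((-5 + 12 + 7*3)/(2 + 3))*34 = ((-5 + 12 + 21)/5)*34 = ((1/5)*28)*34 = (28/5)*34 = 952/5 ≈ 190.40)
((F(3) - 75) + x)**2 = ((4*3**2 - 75) + 952/5)**2 = ((4*9 - 75) + 952/5)**2 = ((36 - 75) + 952/5)**2 = (-39 + 952/5)**2 = (757/5)**2 = 573049/25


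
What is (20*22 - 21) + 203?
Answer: 622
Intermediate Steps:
(20*22 - 21) + 203 = (440 - 21) + 203 = 419 + 203 = 622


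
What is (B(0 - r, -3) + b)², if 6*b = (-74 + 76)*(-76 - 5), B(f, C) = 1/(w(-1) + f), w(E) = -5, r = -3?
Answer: 3025/4 ≈ 756.25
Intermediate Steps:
B(f, C) = 1/(-5 + f)
b = -27 (b = ((-74 + 76)*(-76 - 5))/6 = (2*(-81))/6 = (⅙)*(-162) = -27)
(B(0 - r, -3) + b)² = (1/(-5 + (0 - 1*(-3))) - 27)² = (1/(-5 + (0 + 3)) - 27)² = (1/(-5 + 3) - 27)² = (1/(-2) - 27)² = (-½ - 27)² = (-55/2)² = 3025/4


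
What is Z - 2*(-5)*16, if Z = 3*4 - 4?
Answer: 168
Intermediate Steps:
Z = 8 (Z = 12 - 4 = 8)
Z - 2*(-5)*16 = 8 - 2*(-5)*16 = 8 + 10*16 = 8 + 160 = 168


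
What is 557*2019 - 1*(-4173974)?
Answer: 5298557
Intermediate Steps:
557*2019 - 1*(-4173974) = 1124583 + 4173974 = 5298557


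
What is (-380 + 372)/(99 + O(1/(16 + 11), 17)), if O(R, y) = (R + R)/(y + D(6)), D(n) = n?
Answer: -4968/61481 ≈ -0.080805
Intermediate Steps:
O(R, y) = 2*R/(6 + y) (O(R, y) = (R + R)/(y + 6) = (2*R)/(6 + y) = 2*R/(6 + y))
(-380 + 372)/(99 + O(1/(16 + 11), 17)) = (-380 + 372)/(99 + 2/((16 + 11)*(6 + 17))) = -8/(99 + 2/(27*23)) = -8/(99 + 2*(1/27)*(1/23)) = -8/(99 + 2/621) = -8/61481/621 = -8*621/61481 = -4968/61481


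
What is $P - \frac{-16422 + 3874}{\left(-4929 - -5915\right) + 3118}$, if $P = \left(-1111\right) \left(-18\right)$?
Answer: $\frac{20521085}{1026} \approx 20001.0$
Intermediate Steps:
$P = 19998$
$P - \frac{-16422 + 3874}{\left(-4929 - -5915\right) + 3118} = 19998 - \frac{-16422 + 3874}{\left(-4929 - -5915\right) + 3118} = 19998 - - \frac{12548}{\left(-4929 + 5915\right) + 3118} = 19998 - - \frac{12548}{986 + 3118} = 19998 - - \frac{12548}{4104} = 19998 - \left(-12548\right) \frac{1}{4104} = 19998 - - \frac{3137}{1026} = 19998 + \frac{3137}{1026} = \frac{20521085}{1026}$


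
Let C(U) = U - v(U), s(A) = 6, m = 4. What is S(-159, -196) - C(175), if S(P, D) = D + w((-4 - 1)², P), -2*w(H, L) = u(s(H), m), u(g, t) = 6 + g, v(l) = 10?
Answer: -367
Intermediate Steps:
w(H, L) = -6 (w(H, L) = -(6 + 6)/2 = -½*12 = -6)
S(P, D) = -6 + D (S(P, D) = D - 6 = -6 + D)
C(U) = -10 + U (C(U) = U - 1*10 = U - 10 = -10 + U)
S(-159, -196) - C(175) = (-6 - 196) - (-10 + 175) = -202 - 1*165 = -202 - 165 = -367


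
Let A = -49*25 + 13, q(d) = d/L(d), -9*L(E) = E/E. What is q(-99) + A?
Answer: -321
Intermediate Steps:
L(E) = -⅑ (L(E) = -E/(9*E) = -⅑*1 = -⅑)
q(d) = -9*d (q(d) = d/(-⅑) = d*(-9) = -9*d)
A = -1212 (A = -1225 + 13 = -1212)
q(-99) + A = -9*(-99) - 1212 = 891 - 1212 = -321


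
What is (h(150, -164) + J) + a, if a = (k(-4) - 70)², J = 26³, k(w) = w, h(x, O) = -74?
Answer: 22978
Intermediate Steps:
J = 17576
a = 5476 (a = (-4 - 70)² = (-74)² = 5476)
(h(150, -164) + J) + a = (-74 + 17576) + 5476 = 17502 + 5476 = 22978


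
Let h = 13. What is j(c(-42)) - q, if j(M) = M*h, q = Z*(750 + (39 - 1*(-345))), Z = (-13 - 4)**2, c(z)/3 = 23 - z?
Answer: -325191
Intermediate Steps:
c(z) = 69 - 3*z (c(z) = 3*(23 - z) = 69 - 3*z)
Z = 289 (Z = (-17)**2 = 289)
q = 327726 (q = 289*(750 + (39 - 1*(-345))) = 289*(750 + (39 + 345)) = 289*(750 + 384) = 289*1134 = 327726)
j(M) = 13*M (j(M) = M*13 = 13*M)
j(c(-42)) - q = 13*(69 - 3*(-42)) - 1*327726 = 13*(69 + 126) - 327726 = 13*195 - 327726 = 2535 - 327726 = -325191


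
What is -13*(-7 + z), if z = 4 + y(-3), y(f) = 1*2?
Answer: 13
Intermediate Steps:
y(f) = 2
z = 6 (z = 4 + 2 = 6)
-13*(-7 + z) = -13*(-7 + 6) = -13*(-1) = 13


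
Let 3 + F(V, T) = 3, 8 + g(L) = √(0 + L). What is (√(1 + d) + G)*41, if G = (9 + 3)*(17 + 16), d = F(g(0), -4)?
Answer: 16277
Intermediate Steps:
g(L) = -8 + √L (g(L) = -8 + √(0 + L) = -8 + √L)
F(V, T) = 0 (F(V, T) = -3 + 3 = 0)
d = 0
G = 396 (G = 12*33 = 396)
(√(1 + d) + G)*41 = (√(1 + 0) + 396)*41 = (√1 + 396)*41 = (1 + 396)*41 = 397*41 = 16277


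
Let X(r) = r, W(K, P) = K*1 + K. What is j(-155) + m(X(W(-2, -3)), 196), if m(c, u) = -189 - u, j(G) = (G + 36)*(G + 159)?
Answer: -861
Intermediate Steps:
W(K, P) = 2*K (W(K, P) = K + K = 2*K)
j(G) = (36 + G)*(159 + G)
j(-155) + m(X(W(-2, -3)), 196) = (5724 + (-155)² + 195*(-155)) + (-189 - 1*196) = (5724 + 24025 - 30225) + (-189 - 196) = -476 - 385 = -861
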